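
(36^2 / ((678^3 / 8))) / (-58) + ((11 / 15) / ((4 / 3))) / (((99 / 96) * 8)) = 41843653 / 627660195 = 0.07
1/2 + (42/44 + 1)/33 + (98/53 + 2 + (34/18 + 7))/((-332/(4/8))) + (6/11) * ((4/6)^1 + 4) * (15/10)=41756267/9581022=4.36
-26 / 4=-6.50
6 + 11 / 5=41 / 5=8.20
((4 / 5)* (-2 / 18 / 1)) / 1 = -4 / 45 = -0.09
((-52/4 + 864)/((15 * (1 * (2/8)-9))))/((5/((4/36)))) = -3404/23625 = -0.14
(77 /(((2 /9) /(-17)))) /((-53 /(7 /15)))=27489 /530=51.87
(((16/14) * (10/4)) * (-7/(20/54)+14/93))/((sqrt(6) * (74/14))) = -17437 * sqrt(6)/10323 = -4.14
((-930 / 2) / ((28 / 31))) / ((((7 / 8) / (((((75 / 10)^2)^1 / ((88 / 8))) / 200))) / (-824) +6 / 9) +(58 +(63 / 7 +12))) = -2672541 / 413350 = -6.47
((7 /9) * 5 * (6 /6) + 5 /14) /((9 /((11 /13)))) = 5885 /14742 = 0.40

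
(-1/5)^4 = 1/625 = 0.00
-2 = -2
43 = 43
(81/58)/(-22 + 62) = 81/2320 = 0.03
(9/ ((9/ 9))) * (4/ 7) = 36/ 7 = 5.14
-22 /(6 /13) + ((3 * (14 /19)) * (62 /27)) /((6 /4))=-22717 /513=-44.28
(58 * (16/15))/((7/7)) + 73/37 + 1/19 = 63.89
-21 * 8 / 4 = -42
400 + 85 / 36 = 402.36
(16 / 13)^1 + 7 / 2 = 123 / 26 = 4.73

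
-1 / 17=-0.06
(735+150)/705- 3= -82/47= -1.74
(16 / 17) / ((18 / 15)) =40 / 51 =0.78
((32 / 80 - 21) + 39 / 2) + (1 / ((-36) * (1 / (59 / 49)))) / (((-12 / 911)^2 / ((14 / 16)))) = -246423367 / 1451520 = -169.77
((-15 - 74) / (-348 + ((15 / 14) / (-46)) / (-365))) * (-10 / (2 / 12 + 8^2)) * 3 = -2390896 / 19995767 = -0.12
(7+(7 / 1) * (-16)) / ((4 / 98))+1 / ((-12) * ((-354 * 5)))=-54639899 / 21240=-2572.50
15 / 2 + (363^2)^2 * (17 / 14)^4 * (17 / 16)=24653075578311297 / 614656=40108736558.84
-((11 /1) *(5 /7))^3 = -485.06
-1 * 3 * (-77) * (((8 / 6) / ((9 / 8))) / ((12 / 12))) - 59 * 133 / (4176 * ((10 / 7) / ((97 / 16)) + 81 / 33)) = 7637879095 / 27969456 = 273.08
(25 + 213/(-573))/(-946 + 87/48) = -75264/2885437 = -0.03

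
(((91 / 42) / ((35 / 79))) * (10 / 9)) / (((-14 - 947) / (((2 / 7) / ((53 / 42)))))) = -0.00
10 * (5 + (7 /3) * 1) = 220 /3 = 73.33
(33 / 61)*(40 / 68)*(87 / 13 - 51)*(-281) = 53412480 / 13481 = 3962.06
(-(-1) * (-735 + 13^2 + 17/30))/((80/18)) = -50889/400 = -127.22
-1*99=-99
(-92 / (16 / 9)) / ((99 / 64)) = -368 / 11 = -33.45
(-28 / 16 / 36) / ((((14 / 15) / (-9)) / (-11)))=-165 / 32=-5.16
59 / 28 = 2.11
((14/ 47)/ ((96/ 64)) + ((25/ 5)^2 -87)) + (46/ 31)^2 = -8075798/ 135501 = -59.60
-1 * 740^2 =-547600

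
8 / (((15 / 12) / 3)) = 96 / 5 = 19.20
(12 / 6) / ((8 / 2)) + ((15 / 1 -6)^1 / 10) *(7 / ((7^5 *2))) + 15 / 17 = 1.38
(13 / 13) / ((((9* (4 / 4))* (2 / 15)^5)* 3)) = 28125 / 32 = 878.91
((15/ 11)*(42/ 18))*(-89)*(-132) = 37380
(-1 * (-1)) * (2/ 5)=2/ 5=0.40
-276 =-276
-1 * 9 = -9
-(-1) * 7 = 7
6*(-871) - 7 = -5233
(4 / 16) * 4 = 1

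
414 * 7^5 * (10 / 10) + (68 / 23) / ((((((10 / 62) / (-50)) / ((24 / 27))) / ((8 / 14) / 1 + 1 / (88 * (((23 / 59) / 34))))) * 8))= 2550759518876 / 366597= 6957938.88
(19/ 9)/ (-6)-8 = -451/ 54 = -8.35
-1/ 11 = -0.09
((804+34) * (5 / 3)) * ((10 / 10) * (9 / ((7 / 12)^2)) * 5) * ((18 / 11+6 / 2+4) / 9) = 95532000 / 539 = 177239.33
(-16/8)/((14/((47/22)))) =-47/154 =-0.31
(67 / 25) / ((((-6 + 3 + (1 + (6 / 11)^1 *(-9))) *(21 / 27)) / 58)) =-192357 / 6650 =-28.93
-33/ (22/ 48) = -72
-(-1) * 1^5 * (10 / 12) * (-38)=-31.67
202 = 202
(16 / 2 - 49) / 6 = -41 / 6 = -6.83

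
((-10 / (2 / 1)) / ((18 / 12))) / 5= -2 / 3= -0.67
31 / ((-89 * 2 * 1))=-31 / 178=-0.17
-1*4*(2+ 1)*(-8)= 96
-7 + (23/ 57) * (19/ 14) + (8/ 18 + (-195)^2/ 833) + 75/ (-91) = 7566121/ 194922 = 38.82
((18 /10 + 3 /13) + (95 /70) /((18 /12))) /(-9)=-4007 /12285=-0.33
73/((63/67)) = 4891/63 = 77.63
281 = 281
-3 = -3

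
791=791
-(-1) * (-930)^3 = -804357000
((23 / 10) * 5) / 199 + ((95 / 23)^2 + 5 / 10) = 1854694 / 105271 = 17.62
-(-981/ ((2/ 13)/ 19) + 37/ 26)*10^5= 157497700000/ 13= 12115207692.31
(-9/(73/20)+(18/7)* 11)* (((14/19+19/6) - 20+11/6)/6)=-595929/9709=-61.38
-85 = -85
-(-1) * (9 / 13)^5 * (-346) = -20430954 / 371293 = -55.03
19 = 19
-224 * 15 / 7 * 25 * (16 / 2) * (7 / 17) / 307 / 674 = -336000 / 1758803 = -0.19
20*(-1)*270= -5400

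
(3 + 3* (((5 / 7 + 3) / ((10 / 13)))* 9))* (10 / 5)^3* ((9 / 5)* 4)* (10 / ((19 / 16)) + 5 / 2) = 55791936 / 665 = 83897.65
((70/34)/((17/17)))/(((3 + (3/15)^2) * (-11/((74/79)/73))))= -32375/40980302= -0.00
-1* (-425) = 425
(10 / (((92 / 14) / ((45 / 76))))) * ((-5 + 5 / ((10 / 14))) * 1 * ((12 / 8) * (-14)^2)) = 231525 / 437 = 529.81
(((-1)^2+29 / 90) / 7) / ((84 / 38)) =323 / 3780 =0.09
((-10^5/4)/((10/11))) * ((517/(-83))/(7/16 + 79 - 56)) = 1819840/249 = 7308.59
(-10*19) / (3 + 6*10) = -3.02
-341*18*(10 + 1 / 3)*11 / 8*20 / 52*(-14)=469596.35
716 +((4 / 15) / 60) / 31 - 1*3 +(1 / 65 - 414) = 27113233 / 90675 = 299.02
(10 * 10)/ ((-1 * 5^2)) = -4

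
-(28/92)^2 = -49/529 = -0.09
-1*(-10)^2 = -100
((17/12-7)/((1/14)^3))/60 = -255.34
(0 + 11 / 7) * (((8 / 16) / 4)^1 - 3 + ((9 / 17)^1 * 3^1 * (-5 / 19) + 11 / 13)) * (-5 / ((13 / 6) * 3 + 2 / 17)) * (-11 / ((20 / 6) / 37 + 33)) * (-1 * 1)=0.97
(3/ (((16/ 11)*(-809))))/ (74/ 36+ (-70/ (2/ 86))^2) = -297/ 1055465649064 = -0.00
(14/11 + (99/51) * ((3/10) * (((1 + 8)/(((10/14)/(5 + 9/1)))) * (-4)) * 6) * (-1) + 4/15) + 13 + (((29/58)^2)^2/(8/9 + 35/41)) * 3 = 357851126459/144289200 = 2480.10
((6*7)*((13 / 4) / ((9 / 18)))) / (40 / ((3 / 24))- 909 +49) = -0.51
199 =199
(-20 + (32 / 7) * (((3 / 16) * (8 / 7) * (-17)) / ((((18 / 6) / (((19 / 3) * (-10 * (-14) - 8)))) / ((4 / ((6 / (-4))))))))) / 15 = 1816196 / 2205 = 823.67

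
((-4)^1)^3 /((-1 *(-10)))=-32 /5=-6.40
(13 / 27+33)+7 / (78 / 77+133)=9342929 / 278613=33.53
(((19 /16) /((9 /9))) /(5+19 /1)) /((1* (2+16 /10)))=95 /6912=0.01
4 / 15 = 0.27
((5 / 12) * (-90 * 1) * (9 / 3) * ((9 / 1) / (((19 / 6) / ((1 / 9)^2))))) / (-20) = 15 / 76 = 0.20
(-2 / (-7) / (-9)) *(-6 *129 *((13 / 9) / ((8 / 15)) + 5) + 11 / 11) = 23861 / 126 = 189.37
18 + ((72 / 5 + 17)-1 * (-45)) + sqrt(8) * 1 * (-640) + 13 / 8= 3841 / 40-1280 * sqrt(2)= -1714.17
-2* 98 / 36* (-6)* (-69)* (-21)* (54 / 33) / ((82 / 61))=25986366 / 451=57619.44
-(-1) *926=926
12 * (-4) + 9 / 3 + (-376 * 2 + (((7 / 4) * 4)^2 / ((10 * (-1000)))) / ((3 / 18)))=-3985147 / 5000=-797.03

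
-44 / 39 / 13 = -0.09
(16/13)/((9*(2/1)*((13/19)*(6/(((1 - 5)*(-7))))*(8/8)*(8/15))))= 1330/1521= 0.87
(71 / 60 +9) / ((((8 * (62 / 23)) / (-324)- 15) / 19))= -12.84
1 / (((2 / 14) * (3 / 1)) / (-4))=-28 / 3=-9.33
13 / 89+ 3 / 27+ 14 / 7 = 1808 / 801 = 2.26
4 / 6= 2 / 3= 0.67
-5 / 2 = -2.50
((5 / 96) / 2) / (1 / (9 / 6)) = 5 / 128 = 0.04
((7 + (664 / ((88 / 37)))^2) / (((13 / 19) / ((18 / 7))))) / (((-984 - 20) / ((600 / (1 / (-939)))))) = 454340647281600 / 2763761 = 164392162.45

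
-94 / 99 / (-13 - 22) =94 / 3465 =0.03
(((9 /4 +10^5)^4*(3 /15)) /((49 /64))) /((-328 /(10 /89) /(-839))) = 7508463711487078726.88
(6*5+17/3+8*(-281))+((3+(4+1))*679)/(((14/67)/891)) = 69480671/3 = 23160223.67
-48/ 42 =-1.14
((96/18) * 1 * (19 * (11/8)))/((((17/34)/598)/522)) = 86987472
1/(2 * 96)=1/192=0.01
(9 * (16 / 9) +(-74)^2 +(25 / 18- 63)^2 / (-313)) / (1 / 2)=555724823 / 50706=10959.74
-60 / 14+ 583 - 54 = 3673 / 7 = 524.71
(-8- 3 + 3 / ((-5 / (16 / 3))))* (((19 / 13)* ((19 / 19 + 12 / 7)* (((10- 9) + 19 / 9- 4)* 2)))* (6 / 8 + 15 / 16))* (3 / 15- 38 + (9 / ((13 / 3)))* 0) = -2076111 / 325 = -6388.03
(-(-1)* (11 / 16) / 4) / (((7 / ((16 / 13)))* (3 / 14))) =11 / 78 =0.14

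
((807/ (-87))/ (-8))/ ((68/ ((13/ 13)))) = 269/ 15776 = 0.02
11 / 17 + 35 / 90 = 317 / 306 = 1.04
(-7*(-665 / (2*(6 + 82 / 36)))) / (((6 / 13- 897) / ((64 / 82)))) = -55328 / 226033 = -0.24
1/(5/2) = 0.40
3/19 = 0.16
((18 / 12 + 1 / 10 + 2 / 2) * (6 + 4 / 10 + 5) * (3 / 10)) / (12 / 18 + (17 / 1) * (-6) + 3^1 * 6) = -0.11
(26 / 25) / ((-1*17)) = -26 / 425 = -0.06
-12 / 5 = -2.40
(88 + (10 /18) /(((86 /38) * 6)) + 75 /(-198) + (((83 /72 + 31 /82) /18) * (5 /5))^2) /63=117081070104137 /84135524546304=1.39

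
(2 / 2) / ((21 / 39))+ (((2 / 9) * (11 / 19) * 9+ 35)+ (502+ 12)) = 552.02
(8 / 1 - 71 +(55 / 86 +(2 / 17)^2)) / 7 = -1549563 / 173978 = -8.91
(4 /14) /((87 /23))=46 /609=0.08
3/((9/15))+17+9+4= 35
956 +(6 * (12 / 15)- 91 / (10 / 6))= 4531 / 5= 906.20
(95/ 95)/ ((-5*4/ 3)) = -3/ 20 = -0.15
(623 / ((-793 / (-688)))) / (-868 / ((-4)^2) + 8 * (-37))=-1.54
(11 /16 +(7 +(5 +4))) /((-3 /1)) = -89 /16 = -5.56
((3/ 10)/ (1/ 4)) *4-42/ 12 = 13/ 10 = 1.30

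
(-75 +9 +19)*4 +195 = 7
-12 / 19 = -0.63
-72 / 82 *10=-360 / 41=-8.78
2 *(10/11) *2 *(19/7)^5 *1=99043960/184877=535.73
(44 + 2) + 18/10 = 47.80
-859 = -859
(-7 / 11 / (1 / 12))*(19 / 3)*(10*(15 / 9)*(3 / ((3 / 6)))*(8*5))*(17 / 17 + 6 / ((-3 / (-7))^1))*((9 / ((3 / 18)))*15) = -25855200000 / 11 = -2350472727.27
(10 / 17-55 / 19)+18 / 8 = -73 / 1292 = -0.06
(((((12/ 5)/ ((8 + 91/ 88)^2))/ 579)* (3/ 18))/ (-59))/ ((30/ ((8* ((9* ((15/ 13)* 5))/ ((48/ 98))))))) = -379456/ 93559292775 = -0.00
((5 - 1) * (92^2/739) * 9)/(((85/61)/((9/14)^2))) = 376385616/3077935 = 122.29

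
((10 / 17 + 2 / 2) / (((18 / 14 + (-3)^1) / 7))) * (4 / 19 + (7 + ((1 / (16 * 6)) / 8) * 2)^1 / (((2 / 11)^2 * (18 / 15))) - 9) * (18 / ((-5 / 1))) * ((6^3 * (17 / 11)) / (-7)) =-49960042083 / 267520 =-186752.55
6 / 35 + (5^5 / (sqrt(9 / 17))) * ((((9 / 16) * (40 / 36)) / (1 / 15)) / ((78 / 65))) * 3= 6 / 35 + 390625 * sqrt(17) / 16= 100661.93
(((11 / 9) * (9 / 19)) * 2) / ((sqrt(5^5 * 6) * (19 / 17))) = 187 * sqrt(30) / 135375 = 0.01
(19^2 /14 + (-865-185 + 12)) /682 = -14171 /9548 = -1.48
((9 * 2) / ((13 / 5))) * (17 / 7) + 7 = 2167 / 91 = 23.81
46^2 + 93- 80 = 2129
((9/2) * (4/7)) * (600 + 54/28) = 75843/49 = 1547.82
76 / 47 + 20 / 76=1679 / 893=1.88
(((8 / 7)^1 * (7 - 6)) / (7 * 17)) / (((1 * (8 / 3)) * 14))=3 / 11662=0.00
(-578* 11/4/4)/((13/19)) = -60401/104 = -580.78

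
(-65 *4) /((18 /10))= -1300 /9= -144.44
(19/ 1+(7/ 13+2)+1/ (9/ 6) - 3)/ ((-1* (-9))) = 749/ 351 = 2.13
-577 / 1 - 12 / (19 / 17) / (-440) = -1205879 / 2090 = -576.98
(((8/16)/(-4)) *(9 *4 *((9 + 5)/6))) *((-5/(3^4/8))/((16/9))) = 35/12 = 2.92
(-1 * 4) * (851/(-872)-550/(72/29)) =1746209/1962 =890.01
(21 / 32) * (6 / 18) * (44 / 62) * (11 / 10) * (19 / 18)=16093 / 89280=0.18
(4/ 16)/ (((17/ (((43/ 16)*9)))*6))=129/ 2176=0.06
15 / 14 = 1.07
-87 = -87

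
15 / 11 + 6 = 81 / 11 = 7.36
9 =9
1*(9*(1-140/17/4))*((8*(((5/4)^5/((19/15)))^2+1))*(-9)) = 1877759337969/402194432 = 4668.79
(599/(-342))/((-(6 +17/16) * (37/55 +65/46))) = 12123760/101967471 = 0.12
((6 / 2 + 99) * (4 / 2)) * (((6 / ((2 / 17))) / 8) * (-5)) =-13005 / 2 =-6502.50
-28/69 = -0.41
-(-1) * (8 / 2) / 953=4 / 953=0.00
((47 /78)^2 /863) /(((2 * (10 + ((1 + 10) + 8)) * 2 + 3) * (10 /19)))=41971 /6248085480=0.00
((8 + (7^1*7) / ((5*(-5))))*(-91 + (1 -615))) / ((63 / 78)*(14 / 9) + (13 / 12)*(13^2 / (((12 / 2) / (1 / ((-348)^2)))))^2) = -1753638755570896896 / 517422812762525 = -3389.18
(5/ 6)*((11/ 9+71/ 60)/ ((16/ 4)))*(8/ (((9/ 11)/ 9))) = 4763/ 108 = 44.10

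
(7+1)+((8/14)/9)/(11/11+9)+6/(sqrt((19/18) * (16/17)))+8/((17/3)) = 9 * sqrt(646)/38+50434/5355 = 15.44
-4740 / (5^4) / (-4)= 237 / 125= 1.90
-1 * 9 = -9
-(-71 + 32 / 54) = 1901 / 27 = 70.41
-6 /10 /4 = -3 /20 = -0.15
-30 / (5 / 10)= -60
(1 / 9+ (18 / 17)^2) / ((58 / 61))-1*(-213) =32328259 / 150858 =214.30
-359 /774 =-0.46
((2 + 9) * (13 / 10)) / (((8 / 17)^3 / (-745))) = -104681291 / 1024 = -102227.82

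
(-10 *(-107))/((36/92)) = 24610/9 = 2734.44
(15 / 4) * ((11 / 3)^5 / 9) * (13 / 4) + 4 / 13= 897.80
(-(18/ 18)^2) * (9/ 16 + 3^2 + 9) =-18.56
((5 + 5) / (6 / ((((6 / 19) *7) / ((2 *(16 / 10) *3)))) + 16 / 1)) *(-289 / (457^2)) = -50575 / 153712864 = -0.00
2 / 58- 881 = -25548 / 29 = -880.97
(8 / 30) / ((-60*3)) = -1 / 675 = -0.00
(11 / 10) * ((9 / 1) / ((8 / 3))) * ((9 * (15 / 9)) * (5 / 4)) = 4455 / 64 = 69.61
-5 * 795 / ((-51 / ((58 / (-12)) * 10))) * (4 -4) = 0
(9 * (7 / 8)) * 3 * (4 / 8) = 189 / 16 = 11.81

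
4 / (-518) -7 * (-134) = 242940 / 259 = 937.99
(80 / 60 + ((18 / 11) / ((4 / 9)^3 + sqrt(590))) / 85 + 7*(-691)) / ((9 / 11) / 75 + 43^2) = -10632383327774135 / 4065497915015766 + 23914845*sqrt(590) / 1355165971671922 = -2.62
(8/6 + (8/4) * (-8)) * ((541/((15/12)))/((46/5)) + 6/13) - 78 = -694942/897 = -774.74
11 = 11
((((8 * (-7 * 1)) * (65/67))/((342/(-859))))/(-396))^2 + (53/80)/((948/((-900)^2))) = 230172244469121775/406536269843484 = 566.18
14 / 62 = 7 / 31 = 0.23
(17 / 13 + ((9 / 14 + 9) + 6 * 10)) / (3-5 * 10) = -12913 / 8554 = -1.51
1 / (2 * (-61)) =-1 / 122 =-0.01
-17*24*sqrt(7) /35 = -408*sqrt(7) /35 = -30.84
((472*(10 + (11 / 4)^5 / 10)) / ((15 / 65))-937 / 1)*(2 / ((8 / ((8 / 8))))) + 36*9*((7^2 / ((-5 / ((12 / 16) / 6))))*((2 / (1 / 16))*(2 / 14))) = 56866551 / 5120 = 11106.75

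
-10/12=-5/6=-0.83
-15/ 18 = -5/ 6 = -0.83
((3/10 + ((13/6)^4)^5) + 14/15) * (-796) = -18909943442722161138889043/4570198050078720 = -4137663890.17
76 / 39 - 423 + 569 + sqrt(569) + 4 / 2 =sqrt(569) + 5848 / 39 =173.80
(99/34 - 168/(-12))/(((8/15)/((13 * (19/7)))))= 2130375/1904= 1118.89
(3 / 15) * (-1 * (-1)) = 1 / 5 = 0.20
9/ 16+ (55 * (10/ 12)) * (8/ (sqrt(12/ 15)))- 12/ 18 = -5/ 48+ 550 * sqrt(5)/ 3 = 409.84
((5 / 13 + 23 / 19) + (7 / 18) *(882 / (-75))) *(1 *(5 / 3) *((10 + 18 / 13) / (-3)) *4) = 32661232 / 433485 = 75.35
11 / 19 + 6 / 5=169 / 95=1.78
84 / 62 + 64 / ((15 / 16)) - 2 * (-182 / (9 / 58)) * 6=14144.29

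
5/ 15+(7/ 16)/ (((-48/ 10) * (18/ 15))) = 593/ 2304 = 0.26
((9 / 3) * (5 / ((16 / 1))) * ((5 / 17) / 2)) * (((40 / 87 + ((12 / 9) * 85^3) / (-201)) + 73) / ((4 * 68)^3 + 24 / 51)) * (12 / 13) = -1748847725 / 69129240193728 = -0.00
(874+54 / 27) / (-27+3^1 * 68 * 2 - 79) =438 / 151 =2.90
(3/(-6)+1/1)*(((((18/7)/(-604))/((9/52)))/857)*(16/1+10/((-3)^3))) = -5486/24457923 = -0.00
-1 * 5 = -5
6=6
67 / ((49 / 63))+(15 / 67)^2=2708442 / 31423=86.19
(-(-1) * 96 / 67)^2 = 9216 / 4489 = 2.05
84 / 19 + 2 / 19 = 86 / 19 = 4.53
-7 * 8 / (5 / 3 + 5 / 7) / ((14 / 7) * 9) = -98 / 75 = -1.31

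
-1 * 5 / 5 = -1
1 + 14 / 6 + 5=25 / 3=8.33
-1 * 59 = -59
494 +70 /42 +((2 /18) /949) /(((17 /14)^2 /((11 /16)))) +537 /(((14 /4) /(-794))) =-8385340282615 /69113772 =-121326.62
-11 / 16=-0.69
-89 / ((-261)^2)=-89 / 68121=-0.00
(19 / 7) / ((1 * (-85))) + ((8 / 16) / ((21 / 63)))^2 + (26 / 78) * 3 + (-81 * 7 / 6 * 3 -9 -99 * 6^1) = -2102211 / 2380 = -883.28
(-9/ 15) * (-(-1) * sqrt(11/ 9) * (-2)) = 2 * sqrt(11)/ 5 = 1.33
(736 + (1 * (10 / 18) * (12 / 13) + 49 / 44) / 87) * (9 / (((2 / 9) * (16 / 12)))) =2966805981 / 132704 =22356.57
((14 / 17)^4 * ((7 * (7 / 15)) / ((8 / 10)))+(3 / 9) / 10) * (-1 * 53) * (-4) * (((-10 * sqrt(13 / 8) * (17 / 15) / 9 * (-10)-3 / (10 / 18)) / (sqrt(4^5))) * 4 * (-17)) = 2284582437 / 491300-253842493 * sqrt(26) / 93636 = -9173.11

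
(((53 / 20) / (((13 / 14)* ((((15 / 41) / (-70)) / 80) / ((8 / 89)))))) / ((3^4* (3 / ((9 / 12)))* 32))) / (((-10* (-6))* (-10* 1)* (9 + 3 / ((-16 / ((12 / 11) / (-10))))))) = 23903 / 341598465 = 0.00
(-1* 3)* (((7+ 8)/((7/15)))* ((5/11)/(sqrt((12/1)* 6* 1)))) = -1125* sqrt(2)/308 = -5.17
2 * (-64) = -128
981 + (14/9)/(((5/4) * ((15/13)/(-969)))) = -14419/225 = -64.08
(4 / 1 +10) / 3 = 14 / 3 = 4.67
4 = 4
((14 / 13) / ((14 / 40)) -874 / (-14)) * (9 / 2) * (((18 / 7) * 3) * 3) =4345569 / 637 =6821.93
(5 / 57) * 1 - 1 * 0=5 / 57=0.09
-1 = -1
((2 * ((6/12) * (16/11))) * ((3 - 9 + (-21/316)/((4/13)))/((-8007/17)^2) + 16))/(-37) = -498500503/792539297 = -0.63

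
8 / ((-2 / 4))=-16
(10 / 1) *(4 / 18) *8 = 160 / 9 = 17.78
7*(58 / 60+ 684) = 143843 / 30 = 4794.77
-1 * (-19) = 19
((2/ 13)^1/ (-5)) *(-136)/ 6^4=17/ 5265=0.00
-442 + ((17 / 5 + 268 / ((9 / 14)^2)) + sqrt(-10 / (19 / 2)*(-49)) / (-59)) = 85007 / 405-14*sqrt(95) / 1121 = 209.77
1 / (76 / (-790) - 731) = -395 / 288783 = -0.00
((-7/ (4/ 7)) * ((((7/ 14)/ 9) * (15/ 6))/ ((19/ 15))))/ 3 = -1225/ 2736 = -0.45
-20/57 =-0.35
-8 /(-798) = 4 /399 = 0.01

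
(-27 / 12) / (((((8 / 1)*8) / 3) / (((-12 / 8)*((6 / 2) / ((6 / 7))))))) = 567 / 1024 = 0.55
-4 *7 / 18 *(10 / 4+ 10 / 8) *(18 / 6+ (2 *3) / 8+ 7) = -1505 / 24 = -62.71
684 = 684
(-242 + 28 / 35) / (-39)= 402 / 65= 6.18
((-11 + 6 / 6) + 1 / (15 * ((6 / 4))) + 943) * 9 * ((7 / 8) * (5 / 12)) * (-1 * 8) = -293909 / 12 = -24492.42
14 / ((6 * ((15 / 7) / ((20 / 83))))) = 196 / 747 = 0.26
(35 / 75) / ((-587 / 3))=-7 / 2935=-0.00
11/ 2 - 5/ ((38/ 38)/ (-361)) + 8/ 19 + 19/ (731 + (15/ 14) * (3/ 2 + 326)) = 2084633011/ 1151134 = 1810.94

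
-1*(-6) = 6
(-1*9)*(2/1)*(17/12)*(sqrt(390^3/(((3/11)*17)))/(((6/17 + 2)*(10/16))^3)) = -574821*sqrt(24310)/3125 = -28679.73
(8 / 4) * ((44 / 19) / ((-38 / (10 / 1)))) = -440 / 361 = -1.22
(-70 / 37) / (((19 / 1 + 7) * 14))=-5 / 962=-0.01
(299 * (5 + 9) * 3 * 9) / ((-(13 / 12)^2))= -1251936 / 13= -96302.77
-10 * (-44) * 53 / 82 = 11660 / 41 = 284.39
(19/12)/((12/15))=95/48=1.98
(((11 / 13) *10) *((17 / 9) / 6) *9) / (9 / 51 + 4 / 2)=11.02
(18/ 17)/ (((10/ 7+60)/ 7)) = 441/ 3655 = 0.12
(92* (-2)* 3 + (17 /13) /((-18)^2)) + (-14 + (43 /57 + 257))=-24667957 /80028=-308.24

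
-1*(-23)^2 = -529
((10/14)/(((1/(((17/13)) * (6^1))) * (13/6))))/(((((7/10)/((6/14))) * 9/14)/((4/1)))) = 81600/8281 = 9.85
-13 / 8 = -1.62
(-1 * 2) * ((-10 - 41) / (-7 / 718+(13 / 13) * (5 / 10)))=208.06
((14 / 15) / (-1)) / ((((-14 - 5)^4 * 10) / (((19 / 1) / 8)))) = -7 / 4115400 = -0.00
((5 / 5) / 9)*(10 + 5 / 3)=35 / 27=1.30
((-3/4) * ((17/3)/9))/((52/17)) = -289/1872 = -0.15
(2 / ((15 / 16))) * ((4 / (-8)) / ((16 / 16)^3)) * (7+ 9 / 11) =-1376 / 165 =-8.34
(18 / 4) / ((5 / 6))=27 / 5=5.40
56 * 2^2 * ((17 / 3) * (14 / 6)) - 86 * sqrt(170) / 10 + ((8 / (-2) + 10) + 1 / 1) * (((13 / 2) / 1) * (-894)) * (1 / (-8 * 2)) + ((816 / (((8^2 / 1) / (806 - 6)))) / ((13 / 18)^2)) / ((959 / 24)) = 139877080619 / 23338224 - 43 * sqrt(170) / 5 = 5881.35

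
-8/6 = -4/3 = -1.33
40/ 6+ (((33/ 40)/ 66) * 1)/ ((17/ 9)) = 27227/ 4080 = 6.67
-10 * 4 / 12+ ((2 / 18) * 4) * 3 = -2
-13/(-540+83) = 13/457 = 0.03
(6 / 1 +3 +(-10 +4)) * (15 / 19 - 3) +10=3.37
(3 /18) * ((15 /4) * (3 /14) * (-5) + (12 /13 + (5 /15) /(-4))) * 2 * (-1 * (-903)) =-298463 /312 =-956.61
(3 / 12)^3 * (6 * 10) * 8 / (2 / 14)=52.50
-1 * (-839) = 839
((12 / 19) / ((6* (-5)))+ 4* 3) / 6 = 2.00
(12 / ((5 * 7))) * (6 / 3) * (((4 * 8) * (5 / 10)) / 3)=128 / 35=3.66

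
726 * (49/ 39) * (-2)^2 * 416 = 1517824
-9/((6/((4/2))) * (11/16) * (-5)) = 48/55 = 0.87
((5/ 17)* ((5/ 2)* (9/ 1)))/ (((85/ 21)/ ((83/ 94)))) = 78435/ 54332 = 1.44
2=2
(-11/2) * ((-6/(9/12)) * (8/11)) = 32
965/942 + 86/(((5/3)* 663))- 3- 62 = -66511813/1040910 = -63.90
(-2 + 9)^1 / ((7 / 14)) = 14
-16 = -16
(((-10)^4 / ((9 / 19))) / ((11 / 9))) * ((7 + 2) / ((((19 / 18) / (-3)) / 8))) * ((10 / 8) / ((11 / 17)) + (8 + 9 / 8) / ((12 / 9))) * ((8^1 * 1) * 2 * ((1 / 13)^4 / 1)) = -60050160000 / 3455881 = -17376.22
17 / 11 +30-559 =-5802 / 11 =-527.45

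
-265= -265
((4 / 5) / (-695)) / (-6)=2 / 10425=0.00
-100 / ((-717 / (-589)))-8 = -64636 / 717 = -90.15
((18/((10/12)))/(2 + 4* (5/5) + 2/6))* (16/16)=324/95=3.41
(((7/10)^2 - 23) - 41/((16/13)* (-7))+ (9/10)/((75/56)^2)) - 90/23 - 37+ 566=4088093043/8050000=507.84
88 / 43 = 2.05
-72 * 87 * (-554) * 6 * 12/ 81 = 3084672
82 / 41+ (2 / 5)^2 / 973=48654 / 24325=2.00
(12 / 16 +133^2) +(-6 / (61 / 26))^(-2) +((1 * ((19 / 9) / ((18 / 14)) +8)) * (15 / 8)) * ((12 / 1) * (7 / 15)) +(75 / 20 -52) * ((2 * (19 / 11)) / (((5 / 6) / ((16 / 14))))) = 493649600711 / 28108080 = 17562.55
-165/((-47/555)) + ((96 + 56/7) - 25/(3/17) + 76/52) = 3505061/1833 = 1912.20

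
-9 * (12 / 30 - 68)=3042 / 5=608.40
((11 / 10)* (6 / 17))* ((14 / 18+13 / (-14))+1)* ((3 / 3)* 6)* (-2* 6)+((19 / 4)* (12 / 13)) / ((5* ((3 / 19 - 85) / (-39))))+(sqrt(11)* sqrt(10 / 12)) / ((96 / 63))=-22381257 / 959140+7* sqrt(330) / 64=-21.35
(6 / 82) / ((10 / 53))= 0.39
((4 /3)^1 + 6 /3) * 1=10 /3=3.33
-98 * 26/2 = -1274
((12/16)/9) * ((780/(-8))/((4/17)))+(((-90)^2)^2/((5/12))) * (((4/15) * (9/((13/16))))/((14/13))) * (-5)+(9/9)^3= -483729415511/224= -2159506319.25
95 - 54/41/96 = 62311/656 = 94.99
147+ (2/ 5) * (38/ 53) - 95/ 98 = 3799863/ 25970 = 146.32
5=5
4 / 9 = 0.44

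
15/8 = 1.88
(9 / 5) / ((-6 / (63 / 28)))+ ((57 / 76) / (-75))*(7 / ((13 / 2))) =-1783 / 2600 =-0.69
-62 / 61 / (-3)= 62 / 183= 0.34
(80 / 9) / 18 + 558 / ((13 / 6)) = 271708 / 1053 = 258.03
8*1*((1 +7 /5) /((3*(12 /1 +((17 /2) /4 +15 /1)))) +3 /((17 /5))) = 144152 /19805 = 7.28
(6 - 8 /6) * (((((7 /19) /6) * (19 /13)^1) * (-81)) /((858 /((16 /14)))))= -84 /1859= -0.05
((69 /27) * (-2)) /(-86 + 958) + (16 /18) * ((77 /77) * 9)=31369 /3924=7.99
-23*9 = -207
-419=-419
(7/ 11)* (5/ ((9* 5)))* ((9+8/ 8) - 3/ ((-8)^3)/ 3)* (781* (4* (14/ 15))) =2062.03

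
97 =97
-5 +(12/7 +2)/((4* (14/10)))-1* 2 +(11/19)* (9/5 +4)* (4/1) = 66053/9310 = 7.09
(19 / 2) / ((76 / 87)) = 87 / 8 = 10.88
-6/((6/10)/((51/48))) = -85/8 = -10.62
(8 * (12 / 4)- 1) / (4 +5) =23 / 9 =2.56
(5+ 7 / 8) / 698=47 / 5584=0.01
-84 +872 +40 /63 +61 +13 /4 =214927 /252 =852.88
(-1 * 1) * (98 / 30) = -49 / 15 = -3.27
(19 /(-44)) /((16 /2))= -19 /352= -0.05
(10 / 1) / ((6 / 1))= 5 / 3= 1.67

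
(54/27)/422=1/211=0.00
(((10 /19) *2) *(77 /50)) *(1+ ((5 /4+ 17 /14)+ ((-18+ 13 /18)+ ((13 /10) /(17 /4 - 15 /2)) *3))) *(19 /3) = -208087 /1350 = -154.14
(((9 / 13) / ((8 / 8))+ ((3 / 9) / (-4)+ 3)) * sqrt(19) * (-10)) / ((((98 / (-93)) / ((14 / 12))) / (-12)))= -87265 * sqrt(19) / 182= -2090.00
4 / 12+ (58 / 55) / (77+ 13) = 854 / 2475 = 0.35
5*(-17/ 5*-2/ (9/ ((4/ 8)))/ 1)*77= 1309/ 9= 145.44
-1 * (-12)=12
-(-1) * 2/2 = 1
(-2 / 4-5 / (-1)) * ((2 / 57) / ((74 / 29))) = 87 / 1406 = 0.06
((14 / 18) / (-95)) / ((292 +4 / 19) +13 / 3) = -7 / 253545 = -0.00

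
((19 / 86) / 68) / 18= 19 / 105264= 0.00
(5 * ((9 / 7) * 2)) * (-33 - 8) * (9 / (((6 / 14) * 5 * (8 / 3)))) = -3321 / 4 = -830.25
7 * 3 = 21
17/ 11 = 1.55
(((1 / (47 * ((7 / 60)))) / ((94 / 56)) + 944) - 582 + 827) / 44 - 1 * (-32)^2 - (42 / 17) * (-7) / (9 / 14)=-4808647201 / 4956996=-970.07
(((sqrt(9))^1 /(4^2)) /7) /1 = 3 /112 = 0.03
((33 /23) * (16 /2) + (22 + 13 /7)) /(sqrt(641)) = 5689 * sqrt(641) /103201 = 1.40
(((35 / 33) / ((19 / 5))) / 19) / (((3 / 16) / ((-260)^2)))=189280000 / 35739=5296.18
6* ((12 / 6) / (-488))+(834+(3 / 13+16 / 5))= 6640631 / 7930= 837.41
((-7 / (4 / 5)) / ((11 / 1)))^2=1225 / 1936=0.63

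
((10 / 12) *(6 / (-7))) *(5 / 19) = -0.19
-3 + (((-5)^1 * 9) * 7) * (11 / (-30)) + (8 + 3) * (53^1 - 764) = -15417 / 2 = -7708.50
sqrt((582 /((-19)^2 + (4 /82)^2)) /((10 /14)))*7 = 287*sqrt(494457306) /606845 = 10.52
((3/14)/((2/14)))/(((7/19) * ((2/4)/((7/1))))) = 57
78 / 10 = 39 / 5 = 7.80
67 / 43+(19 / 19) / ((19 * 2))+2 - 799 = -1299709 / 1634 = -795.42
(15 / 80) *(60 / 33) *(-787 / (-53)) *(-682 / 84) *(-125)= 15248125 / 2968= 5137.51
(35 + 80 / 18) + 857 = 8068 / 9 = 896.44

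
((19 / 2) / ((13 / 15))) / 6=95 / 52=1.83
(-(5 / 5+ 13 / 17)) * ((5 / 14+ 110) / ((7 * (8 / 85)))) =-115875 / 392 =-295.60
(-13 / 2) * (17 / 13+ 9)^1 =-67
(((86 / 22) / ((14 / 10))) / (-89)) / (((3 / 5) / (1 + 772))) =-830975 / 20559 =-40.42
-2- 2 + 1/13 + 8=53/13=4.08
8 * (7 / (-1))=-56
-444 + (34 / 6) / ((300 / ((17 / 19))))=-7592111 / 17100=-443.98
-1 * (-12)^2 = -144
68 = 68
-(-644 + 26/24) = 7715/12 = 642.92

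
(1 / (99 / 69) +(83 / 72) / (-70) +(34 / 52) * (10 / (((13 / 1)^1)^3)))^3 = 1267542748191086735023360223 / 3969994384802078614485504000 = 0.32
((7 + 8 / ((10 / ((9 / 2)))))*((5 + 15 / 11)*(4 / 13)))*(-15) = -44520 / 143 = -311.33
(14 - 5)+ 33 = 42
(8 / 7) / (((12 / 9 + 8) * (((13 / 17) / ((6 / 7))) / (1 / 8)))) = 153 / 8918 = 0.02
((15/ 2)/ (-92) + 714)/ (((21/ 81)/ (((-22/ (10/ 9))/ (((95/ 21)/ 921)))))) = -970166534139/ 87400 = -11100303.59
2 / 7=0.29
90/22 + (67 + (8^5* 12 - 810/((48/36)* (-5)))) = 8654989/22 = 393408.59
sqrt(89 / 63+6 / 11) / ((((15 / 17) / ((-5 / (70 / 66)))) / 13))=-221* sqrt(104489) / 735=-97.19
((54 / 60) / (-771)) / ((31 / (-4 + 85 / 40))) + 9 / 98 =574065 / 6246128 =0.09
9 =9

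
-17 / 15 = -1.13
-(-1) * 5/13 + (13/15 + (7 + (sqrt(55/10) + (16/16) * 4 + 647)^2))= 651 * sqrt(22) + 165287753/390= 426868.21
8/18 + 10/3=34/9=3.78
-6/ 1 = -6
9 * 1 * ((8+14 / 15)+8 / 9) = 442 / 5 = 88.40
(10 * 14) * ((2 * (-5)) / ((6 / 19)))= -13300 / 3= -4433.33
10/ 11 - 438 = -4808/ 11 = -437.09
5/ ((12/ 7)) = 35/ 12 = 2.92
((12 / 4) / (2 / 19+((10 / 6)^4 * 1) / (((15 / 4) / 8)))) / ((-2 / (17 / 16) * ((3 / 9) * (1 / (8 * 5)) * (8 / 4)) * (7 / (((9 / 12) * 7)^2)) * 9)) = -24724035 / 9790208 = -2.53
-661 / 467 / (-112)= 661 / 52304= 0.01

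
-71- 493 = -564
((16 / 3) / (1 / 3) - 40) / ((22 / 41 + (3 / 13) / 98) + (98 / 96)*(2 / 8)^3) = -1925554176 / 44519669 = -43.25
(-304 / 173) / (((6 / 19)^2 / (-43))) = 1179748 / 1557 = 757.71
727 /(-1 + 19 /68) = -49436 /49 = -1008.90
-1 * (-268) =268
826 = 826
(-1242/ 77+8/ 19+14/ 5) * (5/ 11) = -94428/ 16093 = -5.87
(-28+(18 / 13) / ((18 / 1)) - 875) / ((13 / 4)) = -46952 / 169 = -277.82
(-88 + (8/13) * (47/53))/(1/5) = -301280/689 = -437.27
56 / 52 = 14 / 13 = 1.08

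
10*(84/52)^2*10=44100/169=260.95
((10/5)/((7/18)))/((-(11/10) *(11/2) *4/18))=-3240/847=-3.83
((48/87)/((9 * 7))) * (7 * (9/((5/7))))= 112/145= 0.77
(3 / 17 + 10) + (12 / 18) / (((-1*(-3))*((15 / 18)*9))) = 23423 / 2295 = 10.21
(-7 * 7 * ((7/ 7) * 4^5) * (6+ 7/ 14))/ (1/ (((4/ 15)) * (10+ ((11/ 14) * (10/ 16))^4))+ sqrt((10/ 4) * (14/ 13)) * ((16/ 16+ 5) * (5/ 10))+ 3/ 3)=-51807.48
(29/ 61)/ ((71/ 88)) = 2552/ 4331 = 0.59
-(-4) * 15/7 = 60/7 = 8.57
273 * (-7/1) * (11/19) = -21021/19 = -1106.37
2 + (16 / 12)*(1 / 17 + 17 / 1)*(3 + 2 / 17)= 63214 / 867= 72.91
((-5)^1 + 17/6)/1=-13/6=-2.17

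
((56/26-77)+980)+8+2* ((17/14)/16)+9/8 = 1331411/1456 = 914.43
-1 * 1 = -1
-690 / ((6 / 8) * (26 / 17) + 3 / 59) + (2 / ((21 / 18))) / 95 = -306808088 / 532665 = -575.99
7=7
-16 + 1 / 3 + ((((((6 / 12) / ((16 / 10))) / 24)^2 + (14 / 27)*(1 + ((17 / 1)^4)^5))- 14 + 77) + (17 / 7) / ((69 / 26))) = 150090180044122168778644203843371 / 71221248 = 2107379247891333900504583.00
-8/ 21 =-0.38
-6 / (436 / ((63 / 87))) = -63 / 6322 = -0.01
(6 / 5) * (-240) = -288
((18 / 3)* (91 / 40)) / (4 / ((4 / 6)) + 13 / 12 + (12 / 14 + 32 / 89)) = 510237 / 310255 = 1.64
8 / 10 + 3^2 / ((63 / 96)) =508 / 35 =14.51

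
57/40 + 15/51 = 1169/680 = 1.72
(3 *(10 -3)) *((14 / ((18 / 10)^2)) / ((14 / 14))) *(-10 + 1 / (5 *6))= -73255 / 81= -904.38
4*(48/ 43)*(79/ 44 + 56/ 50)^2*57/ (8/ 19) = 33415474401/ 6503750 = 5137.88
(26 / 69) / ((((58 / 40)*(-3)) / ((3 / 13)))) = -40 / 2001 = -0.02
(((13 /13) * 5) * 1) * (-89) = -445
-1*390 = -390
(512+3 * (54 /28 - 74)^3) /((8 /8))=-3080326259 /2744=-1122567.88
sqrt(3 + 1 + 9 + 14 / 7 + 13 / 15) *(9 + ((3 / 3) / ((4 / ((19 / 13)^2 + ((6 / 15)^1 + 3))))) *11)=40939 *sqrt(3570) / 25350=96.49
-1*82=-82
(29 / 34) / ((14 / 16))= 116 / 119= 0.97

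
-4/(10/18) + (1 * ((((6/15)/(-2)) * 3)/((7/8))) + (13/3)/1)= -373/105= -3.55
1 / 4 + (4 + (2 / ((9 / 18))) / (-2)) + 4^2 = 73 / 4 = 18.25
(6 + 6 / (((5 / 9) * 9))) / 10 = 18 / 25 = 0.72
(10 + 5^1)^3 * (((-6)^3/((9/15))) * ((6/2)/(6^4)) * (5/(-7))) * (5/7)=140625/98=1434.95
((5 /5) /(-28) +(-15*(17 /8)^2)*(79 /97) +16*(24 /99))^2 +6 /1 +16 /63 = 5429565562720721 /2056493666304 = 2640.21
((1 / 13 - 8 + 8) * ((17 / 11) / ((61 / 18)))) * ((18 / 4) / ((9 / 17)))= 2601 / 8723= 0.30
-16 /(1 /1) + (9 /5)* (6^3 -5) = 1819 /5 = 363.80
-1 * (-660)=660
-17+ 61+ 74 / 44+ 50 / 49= 50345 / 1078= 46.70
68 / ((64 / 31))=527 / 16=32.94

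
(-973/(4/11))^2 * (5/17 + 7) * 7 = 24858263353/68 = 365562696.37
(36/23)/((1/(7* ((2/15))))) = 168/115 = 1.46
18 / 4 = 9 / 2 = 4.50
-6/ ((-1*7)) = 6/ 7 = 0.86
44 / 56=11 / 14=0.79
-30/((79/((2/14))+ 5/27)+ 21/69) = -18630/343717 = -0.05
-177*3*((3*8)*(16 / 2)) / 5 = -101952 / 5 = -20390.40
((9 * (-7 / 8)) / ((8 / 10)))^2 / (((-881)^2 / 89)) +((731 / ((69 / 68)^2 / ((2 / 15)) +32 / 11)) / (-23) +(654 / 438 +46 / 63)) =-68656340555063777923 / 90922201843596899328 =-0.76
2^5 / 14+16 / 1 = 128 / 7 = 18.29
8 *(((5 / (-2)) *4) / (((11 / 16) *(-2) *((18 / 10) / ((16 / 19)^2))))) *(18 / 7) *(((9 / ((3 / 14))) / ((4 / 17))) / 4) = 10444800 / 3971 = 2630.27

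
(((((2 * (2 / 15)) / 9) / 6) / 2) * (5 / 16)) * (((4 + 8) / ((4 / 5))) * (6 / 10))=1 / 144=0.01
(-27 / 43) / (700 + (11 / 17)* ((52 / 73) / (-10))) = -55845 / 62252734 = -0.00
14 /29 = 0.48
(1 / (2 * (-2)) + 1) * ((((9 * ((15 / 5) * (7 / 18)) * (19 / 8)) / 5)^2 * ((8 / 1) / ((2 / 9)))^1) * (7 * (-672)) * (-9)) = 5686818921 / 200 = 28434094.60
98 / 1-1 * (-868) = 966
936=936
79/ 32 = 2.47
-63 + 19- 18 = -62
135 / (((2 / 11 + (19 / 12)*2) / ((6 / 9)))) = 26.88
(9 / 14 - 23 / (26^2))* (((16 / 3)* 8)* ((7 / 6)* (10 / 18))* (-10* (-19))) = 43791200 / 13689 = 3199.01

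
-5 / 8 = -0.62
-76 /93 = -0.82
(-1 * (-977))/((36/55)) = 53735/36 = 1492.64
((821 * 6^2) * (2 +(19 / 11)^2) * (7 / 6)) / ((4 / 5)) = 51981615 / 242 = 214800.06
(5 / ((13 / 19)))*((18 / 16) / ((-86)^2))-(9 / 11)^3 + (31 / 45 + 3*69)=9543102495889 / 46070275680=207.14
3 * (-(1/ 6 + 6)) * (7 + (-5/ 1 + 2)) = -74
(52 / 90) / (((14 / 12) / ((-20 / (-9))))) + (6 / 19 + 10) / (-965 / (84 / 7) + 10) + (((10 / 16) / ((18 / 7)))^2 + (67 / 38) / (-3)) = 991333961 / 2330415360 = 0.43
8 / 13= 0.62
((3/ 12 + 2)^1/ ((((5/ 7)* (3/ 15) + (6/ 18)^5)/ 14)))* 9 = 964467/ 500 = 1928.93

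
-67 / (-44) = 67 / 44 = 1.52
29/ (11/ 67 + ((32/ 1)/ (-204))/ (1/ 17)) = -5829/ 503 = -11.59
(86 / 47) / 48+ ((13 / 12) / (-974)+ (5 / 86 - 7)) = -6.90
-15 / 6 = -5 / 2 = -2.50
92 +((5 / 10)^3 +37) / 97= 71689 / 776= 92.38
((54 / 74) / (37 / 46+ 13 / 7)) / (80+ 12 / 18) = 13041 / 3836789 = 0.00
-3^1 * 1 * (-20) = 60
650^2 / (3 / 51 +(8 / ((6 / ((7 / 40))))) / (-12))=2585700000 / 241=10729045.64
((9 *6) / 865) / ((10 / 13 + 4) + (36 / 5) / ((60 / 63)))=0.01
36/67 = 0.54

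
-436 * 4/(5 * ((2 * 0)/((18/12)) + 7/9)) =-15696/35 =-448.46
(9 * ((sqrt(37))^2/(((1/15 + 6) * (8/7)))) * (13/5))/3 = 333/8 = 41.62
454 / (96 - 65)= 454 / 31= 14.65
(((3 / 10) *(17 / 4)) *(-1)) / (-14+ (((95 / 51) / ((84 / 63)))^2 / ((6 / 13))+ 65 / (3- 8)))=176868 / 3158815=0.06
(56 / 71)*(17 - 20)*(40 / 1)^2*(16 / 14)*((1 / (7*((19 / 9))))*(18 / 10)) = -4976640 / 9443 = -527.02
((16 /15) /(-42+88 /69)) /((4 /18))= -828 /7025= -0.12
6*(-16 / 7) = -96 / 7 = -13.71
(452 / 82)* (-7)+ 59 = 837 / 41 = 20.41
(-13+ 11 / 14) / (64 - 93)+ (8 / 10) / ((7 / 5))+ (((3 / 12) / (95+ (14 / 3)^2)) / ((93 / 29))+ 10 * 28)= 7433894107 / 26455772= 280.99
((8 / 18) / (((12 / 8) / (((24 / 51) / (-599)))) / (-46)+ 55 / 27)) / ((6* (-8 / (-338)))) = 62192 / 865303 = 0.07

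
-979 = -979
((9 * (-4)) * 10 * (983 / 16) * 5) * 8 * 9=-7962300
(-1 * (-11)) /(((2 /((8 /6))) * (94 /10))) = 0.78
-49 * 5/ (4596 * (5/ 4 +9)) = -245/ 47109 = -0.01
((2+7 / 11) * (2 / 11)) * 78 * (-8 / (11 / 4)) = -108.77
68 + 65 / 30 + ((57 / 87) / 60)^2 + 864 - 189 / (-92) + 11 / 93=2021256041093 / 2158678800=936.34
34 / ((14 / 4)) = 68 / 7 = 9.71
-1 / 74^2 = -1 / 5476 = -0.00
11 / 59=0.19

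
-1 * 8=-8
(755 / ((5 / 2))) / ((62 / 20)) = 3020 / 31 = 97.42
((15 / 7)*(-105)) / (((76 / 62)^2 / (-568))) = 30703950 / 361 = 85052.49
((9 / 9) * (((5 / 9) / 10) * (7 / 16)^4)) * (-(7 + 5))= -2401 / 98304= -0.02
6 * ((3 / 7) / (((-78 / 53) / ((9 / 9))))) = -159 / 91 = -1.75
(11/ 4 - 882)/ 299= -3517/ 1196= -2.94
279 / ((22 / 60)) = 8370 / 11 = 760.91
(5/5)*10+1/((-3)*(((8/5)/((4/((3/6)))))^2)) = 1.67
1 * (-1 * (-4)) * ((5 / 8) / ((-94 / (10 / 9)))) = -25 / 846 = -0.03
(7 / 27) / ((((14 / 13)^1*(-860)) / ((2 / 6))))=-13 / 139320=-0.00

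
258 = 258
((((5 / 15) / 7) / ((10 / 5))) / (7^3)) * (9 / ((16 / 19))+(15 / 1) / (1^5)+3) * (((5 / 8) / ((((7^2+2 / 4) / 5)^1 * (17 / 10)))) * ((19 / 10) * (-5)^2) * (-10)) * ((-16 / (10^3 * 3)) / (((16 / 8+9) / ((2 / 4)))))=475 / 55780032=0.00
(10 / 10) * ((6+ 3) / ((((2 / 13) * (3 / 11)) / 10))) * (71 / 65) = 2343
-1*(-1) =1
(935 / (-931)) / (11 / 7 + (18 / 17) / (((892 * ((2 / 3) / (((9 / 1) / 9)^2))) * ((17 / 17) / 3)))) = -14178340 / 22260343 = -0.64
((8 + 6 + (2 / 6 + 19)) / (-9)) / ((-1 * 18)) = 50 / 243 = 0.21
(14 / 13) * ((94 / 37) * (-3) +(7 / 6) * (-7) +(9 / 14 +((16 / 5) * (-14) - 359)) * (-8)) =24937573 / 7215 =3456.35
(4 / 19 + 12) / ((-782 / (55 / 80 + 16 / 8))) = -1247 / 29716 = -0.04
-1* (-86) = 86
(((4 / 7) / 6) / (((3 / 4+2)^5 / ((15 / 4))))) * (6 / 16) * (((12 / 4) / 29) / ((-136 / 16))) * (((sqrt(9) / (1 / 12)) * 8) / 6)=-276480 / 555787001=-0.00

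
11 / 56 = 0.20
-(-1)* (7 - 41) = -34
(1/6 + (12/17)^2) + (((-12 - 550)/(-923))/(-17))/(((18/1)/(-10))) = 3288197/4801446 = 0.68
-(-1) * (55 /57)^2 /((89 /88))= 266200 /289161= 0.92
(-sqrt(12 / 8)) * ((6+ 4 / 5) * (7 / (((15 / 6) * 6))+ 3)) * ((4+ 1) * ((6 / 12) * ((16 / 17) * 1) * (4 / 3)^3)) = -26624 * sqrt(6) / 405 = -161.03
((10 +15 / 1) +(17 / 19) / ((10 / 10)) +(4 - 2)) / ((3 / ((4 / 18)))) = 1060 / 513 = 2.07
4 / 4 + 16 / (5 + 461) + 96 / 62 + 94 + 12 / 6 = 712063 / 7223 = 98.58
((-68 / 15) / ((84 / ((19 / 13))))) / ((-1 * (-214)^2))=323 / 187534620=0.00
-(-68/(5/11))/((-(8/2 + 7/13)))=-9724/295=-32.96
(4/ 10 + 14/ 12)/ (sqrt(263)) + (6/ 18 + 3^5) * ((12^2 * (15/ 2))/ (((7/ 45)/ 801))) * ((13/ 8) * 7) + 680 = 47 * sqrt(263)/ 7890 + 15393017930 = 15393017930.10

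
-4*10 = -40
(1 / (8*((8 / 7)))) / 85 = 0.00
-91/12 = -7.58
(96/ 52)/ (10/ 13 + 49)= 24/ 647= 0.04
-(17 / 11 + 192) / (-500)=2129 / 5500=0.39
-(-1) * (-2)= -2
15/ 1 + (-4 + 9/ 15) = 11.60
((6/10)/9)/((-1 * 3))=-1/45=-0.02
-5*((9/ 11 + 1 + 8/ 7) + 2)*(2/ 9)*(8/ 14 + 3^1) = -95500/ 4851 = -19.69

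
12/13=0.92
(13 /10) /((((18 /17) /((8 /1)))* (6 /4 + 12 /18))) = 68 /15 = 4.53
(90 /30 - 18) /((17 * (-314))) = 15 /5338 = 0.00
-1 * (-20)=20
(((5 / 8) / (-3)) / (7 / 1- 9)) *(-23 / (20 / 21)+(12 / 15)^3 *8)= -2.09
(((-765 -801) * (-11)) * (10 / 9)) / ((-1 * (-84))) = 1595 / 7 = 227.86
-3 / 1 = -3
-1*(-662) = 662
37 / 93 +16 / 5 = 3.60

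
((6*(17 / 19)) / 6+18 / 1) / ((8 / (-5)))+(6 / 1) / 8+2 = -1377 / 152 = -9.06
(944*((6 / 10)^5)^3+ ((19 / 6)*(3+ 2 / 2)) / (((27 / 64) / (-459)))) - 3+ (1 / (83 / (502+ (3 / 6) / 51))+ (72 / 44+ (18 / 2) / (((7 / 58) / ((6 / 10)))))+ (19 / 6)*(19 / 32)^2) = -93235053469167851836477 / 6790437500000000000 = -13730.35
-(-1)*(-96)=-96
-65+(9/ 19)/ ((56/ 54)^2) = -961679/ 14896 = -64.56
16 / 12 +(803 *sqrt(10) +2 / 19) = 82 / 57 +803 *sqrt(10) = 2540.75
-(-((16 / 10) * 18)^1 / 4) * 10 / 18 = 4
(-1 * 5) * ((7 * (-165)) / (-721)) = -825 / 103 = -8.01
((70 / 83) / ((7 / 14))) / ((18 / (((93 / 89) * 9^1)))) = 0.88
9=9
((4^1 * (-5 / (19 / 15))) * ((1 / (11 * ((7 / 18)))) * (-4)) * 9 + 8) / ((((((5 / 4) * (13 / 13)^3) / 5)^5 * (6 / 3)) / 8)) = 844201984 / 1463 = 577034.85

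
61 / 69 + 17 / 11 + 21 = 17783 / 759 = 23.43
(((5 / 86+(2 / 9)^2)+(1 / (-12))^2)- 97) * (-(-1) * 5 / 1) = -26996185 / 55728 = -484.43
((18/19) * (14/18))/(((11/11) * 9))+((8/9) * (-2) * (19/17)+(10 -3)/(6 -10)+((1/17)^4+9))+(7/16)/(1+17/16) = 388014837/69823556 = 5.56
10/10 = 1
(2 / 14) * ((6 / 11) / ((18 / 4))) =4 / 231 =0.02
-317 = -317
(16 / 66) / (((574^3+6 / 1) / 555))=148 / 208031153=0.00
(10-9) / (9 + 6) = 1 / 15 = 0.07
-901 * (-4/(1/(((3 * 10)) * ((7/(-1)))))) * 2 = -1513680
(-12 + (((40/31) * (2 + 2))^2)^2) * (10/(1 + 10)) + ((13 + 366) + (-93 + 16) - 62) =8880872920/10158731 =874.21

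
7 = 7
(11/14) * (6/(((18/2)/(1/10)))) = 11/210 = 0.05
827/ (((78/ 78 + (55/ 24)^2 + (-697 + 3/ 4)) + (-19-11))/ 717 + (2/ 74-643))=-12637142208/ 9840424283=-1.28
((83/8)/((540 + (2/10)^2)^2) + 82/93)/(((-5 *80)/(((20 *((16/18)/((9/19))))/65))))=-2271992203589/1785020443092900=-0.00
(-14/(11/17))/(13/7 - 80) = 1666/6017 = 0.28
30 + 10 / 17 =30.59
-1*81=-81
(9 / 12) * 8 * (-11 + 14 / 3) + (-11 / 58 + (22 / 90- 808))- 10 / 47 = -846.16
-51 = -51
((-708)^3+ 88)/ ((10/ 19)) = -674300165.60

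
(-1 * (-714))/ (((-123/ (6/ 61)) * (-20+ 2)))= 238/ 7503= 0.03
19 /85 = 0.22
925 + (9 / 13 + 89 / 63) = 759299 / 819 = 927.11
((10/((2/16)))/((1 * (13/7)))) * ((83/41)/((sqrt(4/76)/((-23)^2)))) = 24587920 * sqrt(19)/533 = 201081.16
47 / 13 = 3.62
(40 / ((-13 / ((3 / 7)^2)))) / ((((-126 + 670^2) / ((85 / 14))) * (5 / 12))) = -0.00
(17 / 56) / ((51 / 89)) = 89 / 168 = 0.53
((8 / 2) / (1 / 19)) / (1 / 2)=152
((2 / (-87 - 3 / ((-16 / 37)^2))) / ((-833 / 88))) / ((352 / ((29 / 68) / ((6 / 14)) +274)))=1795168 / 1120659057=0.00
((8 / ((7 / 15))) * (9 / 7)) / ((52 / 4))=1080 / 637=1.70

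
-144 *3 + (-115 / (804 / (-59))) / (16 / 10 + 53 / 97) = -358277723 / 836964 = -428.07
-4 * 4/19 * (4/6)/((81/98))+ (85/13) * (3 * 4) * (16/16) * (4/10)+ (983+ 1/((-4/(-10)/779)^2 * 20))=183089516081/960336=190651.52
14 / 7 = 2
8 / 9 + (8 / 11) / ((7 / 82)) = 6520 / 693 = 9.41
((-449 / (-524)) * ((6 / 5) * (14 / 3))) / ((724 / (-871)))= -2737553 / 474220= -5.77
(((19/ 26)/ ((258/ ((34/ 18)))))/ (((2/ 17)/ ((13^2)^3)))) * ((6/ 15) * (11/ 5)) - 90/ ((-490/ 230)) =1099137283157/ 5688900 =193207.35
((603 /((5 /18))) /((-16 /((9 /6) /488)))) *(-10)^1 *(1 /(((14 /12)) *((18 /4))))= 5427 /6832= 0.79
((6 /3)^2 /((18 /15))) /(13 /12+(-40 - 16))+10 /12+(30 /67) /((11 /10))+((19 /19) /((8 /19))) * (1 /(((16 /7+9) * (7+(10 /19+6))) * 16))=4470647319943 /3786555628416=1.18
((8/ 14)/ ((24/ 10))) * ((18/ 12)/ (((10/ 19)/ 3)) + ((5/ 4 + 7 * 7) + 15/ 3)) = 319/ 21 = 15.19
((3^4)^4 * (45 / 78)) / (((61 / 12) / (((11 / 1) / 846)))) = 2367569655 / 37271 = 63523.11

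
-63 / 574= -9 / 82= -0.11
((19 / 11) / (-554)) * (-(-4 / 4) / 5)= -19 / 30470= -0.00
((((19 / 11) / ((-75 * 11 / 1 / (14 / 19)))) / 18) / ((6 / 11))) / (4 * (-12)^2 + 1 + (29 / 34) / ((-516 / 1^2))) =-20468 / 75162228075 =-0.00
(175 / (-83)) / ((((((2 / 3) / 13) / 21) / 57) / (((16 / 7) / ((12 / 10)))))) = -7780500 / 83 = -93740.96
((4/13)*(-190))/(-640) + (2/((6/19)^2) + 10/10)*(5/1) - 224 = -222077/1872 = -118.63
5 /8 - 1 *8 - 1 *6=-107 /8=-13.38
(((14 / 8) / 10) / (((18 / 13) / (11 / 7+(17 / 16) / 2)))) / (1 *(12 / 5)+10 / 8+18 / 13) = 0.05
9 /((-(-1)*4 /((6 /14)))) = 0.96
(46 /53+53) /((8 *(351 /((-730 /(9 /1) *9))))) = -1042075 /74412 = -14.00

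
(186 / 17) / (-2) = -93 / 17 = -5.47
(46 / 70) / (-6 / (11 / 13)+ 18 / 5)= -253 / 1344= -0.19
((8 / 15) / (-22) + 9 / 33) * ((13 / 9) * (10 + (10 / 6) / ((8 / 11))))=31447 / 7128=4.41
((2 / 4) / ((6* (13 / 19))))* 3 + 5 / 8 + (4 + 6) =1143 / 104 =10.99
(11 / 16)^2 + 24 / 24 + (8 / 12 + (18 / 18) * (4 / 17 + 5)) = 7.37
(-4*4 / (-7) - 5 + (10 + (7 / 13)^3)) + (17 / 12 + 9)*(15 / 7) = 1830917 / 61516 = 29.76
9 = 9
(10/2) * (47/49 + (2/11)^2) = 29415/5929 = 4.96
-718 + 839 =121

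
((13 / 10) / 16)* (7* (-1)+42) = 2.84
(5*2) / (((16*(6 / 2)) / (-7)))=-35 / 24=-1.46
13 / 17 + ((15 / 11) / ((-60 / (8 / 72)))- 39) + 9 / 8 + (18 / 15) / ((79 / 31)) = -194872061 / 5318280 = -36.64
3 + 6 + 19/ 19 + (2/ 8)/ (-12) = 479/ 48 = 9.98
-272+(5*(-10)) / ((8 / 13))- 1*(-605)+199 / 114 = 57797 / 228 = 253.50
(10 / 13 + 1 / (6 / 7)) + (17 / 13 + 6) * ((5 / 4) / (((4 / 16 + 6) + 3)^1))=649 / 222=2.92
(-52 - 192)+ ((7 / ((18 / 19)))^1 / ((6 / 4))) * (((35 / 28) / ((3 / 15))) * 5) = -9727 / 108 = -90.06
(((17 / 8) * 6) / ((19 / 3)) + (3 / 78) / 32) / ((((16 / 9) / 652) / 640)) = 233568405 / 494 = 472810.54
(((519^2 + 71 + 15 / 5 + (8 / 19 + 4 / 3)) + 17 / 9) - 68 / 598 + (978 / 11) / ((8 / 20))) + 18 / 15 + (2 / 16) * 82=3033375969211 / 11248380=269672.25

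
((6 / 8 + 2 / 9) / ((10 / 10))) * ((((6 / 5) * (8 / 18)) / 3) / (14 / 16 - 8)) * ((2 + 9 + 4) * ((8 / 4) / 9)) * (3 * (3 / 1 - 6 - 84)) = 32480 / 1539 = 21.10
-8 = -8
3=3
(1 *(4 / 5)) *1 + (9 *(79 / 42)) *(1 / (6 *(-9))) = 613 / 1260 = 0.49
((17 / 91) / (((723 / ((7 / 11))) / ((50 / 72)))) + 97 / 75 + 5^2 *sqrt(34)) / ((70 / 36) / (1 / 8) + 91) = 120355421 / 9915005100 + 225 *sqrt(34) / 959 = 1.38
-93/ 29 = -3.21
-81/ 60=-1.35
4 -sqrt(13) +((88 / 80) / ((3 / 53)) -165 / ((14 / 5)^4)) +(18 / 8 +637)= 380317769 / 576240 -sqrt(13)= 656.39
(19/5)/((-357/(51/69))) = -19/2415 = -0.01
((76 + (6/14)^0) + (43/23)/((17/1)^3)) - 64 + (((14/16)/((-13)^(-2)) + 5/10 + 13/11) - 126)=363521567/9943912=36.56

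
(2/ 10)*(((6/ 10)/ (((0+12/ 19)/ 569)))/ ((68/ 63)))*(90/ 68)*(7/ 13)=42908859/ 601120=71.38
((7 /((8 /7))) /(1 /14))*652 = 55909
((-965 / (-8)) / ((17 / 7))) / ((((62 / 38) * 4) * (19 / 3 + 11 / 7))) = 2695245 / 2799424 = 0.96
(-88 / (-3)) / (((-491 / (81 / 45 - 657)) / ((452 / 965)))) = 43435392 / 2369075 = 18.33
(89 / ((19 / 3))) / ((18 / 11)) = 979 / 114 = 8.59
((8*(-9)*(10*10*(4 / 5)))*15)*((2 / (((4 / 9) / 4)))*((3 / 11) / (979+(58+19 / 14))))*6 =-391910400 / 159907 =-2450.86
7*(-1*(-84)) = 588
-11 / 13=-0.85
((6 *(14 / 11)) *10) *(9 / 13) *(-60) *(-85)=38556000 / 143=269622.38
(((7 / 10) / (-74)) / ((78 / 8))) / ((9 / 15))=-7 / 4329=-0.00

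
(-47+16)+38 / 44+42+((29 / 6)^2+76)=44045 / 396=111.22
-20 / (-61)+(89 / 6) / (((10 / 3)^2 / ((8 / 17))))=0.96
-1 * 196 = -196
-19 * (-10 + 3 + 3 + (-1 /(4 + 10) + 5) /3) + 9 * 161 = 20913 /14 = 1493.79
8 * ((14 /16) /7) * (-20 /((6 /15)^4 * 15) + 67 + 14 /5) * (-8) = -2126 /15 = -141.73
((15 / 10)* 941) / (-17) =-2823 / 34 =-83.03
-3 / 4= -0.75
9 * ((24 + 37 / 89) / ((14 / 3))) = 58671 / 1246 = 47.09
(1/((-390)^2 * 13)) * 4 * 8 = 0.00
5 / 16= 0.31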